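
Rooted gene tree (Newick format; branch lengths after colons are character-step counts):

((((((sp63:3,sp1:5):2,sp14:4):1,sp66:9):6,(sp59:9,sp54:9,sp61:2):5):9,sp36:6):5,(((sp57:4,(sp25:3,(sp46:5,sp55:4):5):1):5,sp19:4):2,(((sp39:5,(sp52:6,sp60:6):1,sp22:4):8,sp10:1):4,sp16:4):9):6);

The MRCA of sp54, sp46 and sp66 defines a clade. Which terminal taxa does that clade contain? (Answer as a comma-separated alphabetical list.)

Tracing sp54: it sits inside (sp59,sp54,sp61).
Tracing sp46: it sits inside (sp46,sp55).
Tracing sp66: it sits inside (((sp63,sp1),sp14),sp66).
The smallest clade enclosing all 3 is the whole tree (their MRCA is the root), so the answer is all 19 tips in alphabetical order.

sp1, sp10, sp14, sp16, sp19, sp22, sp25, sp36, sp39, sp46, sp52, sp54, sp55, sp57, sp59, sp60, sp61, sp63, sp66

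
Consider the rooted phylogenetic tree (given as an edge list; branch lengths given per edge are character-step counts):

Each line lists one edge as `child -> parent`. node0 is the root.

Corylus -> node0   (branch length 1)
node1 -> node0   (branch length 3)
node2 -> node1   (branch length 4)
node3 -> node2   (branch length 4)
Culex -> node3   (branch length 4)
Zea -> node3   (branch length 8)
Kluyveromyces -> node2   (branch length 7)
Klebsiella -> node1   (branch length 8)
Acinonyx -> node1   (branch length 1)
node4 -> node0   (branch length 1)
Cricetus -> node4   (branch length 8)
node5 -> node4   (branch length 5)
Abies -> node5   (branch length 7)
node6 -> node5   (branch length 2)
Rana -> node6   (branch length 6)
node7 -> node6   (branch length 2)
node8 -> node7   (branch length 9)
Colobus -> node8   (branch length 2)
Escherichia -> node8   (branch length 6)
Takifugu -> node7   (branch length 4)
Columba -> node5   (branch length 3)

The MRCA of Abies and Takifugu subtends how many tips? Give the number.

The MRCA of Abies and Takifugu is the node subtending (Abies,(Rana,((Colobus,Escherichia),Takifugu)),Columba).
That clade contains 6 terminal taxa: Abies, Colobus, Columba, Escherichia, Rana, Takifugu.

6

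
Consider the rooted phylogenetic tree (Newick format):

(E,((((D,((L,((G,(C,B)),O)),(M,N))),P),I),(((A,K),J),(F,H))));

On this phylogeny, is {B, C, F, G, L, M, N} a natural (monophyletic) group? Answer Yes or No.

No

The MRCA of the listed taxa subtends ((((D,((L,((G,(C,B)),O)),(M,N))),P),I),(((A,K),J),(F,H))).
That clade also contains A, D, H, I, J, K, O, P, which are not in the proposed group, so the group is not monophyletic.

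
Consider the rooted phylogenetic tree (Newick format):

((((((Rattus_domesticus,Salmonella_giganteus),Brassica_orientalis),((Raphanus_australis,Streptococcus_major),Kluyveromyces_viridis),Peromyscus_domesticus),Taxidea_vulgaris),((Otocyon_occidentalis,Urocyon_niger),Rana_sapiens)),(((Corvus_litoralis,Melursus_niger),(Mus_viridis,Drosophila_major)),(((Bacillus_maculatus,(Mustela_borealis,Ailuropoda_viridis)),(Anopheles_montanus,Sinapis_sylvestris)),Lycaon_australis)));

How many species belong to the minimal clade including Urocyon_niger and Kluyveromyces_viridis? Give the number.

11

The MRCA of Urocyon_niger and Kluyveromyces_viridis is the node subtending (((((Rattus_domesticus,Salmonella_giganteus),Brassica_orientalis),((Raphanus_australis,Streptococcus_major),Kluyveromyces_viridis),Peromyscus_domesticus),Taxidea_vulgaris),((Otocyon_occidentalis,Urocyon_niger),Rana_sapiens)).
That clade contains 11 terminal taxa: Brassica_orientalis, Kluyveromyces_viridis, Otocyon_occidentalis, Peromyscus_domesticus, Rana_sapiens, Raphanus_australis, Rattus_domesticus, Salmonella_giganteus, Streptococcus_major, Taxidea_vulgaris, Urocyon_niger.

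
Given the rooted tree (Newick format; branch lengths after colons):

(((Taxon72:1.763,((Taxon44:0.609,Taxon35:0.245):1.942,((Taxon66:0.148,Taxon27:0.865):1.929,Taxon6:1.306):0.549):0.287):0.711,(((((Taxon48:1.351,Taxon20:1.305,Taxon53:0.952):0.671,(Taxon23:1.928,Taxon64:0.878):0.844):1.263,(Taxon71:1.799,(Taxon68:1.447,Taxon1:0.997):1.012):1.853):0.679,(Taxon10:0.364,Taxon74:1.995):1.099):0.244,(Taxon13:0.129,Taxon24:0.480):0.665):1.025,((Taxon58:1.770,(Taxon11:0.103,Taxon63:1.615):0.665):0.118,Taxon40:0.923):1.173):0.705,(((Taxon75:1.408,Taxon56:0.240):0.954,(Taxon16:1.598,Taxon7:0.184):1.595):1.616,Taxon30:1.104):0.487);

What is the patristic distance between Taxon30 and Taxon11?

4.355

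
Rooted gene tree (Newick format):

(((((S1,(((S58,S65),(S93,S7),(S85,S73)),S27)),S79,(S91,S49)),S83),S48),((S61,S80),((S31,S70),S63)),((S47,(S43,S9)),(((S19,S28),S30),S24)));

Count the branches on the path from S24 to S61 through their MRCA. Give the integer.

The MRCA of S24 and S61 is the root of the tree.
From S24 up to that node: 3 branches. From S61 up to the same node: 3 branches. Total: 3 + 3 = 6.

6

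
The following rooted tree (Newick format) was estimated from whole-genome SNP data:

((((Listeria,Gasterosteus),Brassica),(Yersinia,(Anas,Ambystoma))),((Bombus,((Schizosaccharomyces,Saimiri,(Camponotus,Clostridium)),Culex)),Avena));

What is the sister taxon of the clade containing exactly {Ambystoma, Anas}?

The clade containing exactly {Ambystoma, Anas} attaches to the tree at the node subtending (Yersinia,(Anas,Ambystoma)).
The other lineage descending from that same node — the sister group — is the single tip Yersinia.

Yersinia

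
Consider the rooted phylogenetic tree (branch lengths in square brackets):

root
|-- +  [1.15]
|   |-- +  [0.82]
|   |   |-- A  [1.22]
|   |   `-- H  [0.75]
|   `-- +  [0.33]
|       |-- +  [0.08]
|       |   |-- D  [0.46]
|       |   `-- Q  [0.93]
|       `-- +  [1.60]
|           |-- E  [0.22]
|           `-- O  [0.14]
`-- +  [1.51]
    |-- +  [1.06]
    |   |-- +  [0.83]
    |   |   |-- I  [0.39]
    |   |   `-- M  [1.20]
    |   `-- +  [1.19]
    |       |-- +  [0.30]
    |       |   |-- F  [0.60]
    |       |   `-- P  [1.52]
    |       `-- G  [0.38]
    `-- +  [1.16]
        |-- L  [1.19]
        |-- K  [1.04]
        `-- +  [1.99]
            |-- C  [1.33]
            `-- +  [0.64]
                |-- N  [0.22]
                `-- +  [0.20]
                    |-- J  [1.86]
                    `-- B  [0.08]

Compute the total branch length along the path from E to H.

3.72

The path runs E → … → MRCA → … → H; the MRCA is the node subtending ((A,H),((D,Q),(E,O))).
Branch lengths along that path: 0.22 + 1.60 + 0.33 + 0.82 + 0.75 = 3.72.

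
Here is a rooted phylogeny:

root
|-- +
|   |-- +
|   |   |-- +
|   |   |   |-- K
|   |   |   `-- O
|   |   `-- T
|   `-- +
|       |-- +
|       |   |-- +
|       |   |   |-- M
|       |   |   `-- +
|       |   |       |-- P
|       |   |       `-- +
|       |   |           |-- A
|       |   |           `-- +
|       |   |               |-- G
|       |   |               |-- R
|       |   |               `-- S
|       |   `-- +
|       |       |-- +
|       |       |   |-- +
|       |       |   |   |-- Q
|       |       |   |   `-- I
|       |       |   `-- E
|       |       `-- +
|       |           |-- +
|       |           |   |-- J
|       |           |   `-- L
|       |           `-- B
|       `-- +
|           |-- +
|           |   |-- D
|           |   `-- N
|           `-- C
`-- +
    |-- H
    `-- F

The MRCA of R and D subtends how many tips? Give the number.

15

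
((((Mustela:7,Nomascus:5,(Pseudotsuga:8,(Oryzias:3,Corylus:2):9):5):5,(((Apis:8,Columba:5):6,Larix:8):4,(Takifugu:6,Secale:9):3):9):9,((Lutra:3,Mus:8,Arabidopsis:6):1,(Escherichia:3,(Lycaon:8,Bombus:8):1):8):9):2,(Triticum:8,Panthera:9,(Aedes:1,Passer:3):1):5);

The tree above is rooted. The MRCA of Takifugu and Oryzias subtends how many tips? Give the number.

10

The MRCA of Takifugu and Oryzias is the node subtending ((Mustela,Nomascus,(Pseudotsuga,(Oryzias,Corylus))),(((Apis,Columba),Larix),(Takifugu,Secale))).
That clade contains 10 terminal taxa: Apis, Columba, Corylus, Larix, Mustela, Nomascus, Oryzias, Pseudotsuga, Secale, Takifugu.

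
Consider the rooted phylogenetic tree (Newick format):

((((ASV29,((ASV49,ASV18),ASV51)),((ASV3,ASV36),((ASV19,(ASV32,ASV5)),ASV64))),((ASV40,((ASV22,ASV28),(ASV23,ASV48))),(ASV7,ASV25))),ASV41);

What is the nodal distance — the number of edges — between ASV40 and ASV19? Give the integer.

The MRCA of ASV40 and ASV19 is the node subtending (((ASV29,((ASV49,ASV18),ASV51)),((ASV3,ASV36),((ASV19,(ASV32,ASV5)),ASV64))),((ASV40,((ASV22,ASV28),(ASV23,ASV48))),(ASV7,ASV25))).
From ASV40 up to that node: 3 branches. From ASV19 up to the same node: 5 branches. Total: 3 + 5 = 8.

8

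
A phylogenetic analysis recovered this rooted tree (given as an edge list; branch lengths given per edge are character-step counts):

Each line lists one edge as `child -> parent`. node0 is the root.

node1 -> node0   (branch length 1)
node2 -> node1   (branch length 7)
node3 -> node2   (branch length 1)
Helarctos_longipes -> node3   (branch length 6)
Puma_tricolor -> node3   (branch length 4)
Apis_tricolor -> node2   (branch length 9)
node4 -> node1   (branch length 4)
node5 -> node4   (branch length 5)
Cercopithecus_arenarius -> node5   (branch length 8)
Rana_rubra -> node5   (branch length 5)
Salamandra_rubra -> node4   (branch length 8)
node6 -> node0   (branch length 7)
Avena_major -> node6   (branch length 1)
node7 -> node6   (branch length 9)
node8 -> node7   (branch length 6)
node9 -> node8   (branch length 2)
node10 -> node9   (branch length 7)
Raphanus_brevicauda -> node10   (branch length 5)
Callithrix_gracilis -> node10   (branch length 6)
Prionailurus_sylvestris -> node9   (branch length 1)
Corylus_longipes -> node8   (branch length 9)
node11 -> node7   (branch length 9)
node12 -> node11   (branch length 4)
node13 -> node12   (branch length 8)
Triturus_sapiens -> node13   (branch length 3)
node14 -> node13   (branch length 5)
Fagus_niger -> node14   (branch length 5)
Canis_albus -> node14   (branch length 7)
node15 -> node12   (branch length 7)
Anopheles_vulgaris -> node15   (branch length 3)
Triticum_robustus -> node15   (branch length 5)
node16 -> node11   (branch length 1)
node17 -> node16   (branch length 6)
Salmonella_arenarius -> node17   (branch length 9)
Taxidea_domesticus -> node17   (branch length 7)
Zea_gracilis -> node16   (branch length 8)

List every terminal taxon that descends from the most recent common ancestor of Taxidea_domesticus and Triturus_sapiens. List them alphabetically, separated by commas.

Tracing Taxidea_domesticus: it sits inside (Salmonella_arenarius,Taxidea_domesticus).
Tracing Triturus_sapiens: it sits inside (Triturus_sapiens,(Fagus_niger,Canis_albus)).
The smallest clade enclosing both is (((Triturus_sapiens,(Fagus_niger,Canis_albus)),(Anopheles_vulgaris,Triticum_robustus)),((Salmonella_arenarius,Taxidea_domesticus),Zea_gracilis)); the answer is its 8 terminal taxa in alphabetical order.

Anopheles_vulgaris, Canis_albus, Fagus_niger, Salmonella_arenarius, Taxidea_domesticus, Triticum_robustus, Triturus_sapiens, Zea_gracilis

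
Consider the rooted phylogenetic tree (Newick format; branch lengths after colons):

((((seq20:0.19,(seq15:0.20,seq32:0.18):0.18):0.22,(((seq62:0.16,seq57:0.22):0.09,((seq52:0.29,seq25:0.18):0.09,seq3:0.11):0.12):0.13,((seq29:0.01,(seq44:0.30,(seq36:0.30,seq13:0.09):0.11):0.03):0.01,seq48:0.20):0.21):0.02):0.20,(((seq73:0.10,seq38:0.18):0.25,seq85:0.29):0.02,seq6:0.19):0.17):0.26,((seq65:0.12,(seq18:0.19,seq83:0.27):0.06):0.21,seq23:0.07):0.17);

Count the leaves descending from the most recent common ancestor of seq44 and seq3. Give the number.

The MRCA of seq44 and seq3 is the node subtending (((seq62,seq57),((seq52,seq25),seq3)),((seq29,(seq44,(seq36,seq13))),seq48)).
That clade contains 10 terminal taxa: seq13, seq25, seq29, seq3, seq36, seq44, seq48, seq52, seq57, seq62.

10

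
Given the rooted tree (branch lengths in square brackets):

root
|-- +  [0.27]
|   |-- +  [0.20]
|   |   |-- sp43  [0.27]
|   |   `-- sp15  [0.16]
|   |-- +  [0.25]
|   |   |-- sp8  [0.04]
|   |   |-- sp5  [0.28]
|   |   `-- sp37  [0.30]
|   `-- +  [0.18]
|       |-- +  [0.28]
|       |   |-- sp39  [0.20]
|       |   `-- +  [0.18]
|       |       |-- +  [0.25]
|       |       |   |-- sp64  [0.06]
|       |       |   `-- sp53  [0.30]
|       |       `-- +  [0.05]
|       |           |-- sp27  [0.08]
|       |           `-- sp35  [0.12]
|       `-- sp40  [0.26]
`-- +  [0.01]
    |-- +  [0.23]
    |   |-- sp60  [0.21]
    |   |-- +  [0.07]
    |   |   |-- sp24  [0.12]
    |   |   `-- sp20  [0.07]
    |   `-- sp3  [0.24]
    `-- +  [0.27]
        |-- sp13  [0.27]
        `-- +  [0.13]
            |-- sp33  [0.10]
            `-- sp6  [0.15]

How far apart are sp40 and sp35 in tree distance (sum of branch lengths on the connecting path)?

0.89

The path runs sp40 → … → MRCA → … → sp35; the MRCA is the node subtending ((sp39,((sp64,sp53),(sp27,sp35))),sp40).
Branch lengths along that path: 0.26 + 0.28 + 0.18 + 0.05 + 0.12 = 0.89.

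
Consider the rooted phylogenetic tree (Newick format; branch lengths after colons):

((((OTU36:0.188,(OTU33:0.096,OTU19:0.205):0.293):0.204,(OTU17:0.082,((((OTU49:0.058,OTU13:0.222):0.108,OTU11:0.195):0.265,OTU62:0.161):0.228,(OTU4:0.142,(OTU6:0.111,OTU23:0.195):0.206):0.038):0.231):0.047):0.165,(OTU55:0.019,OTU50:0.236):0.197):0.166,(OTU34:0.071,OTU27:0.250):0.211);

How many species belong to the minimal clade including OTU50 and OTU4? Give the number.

13

The MRCA of OTU50 and OTU4 is the node subtending (((OTU36,(OTU33,OTU19)),(OTU17,((((OTU49,OTU13),OTU11),OTU62),(OTU4,(OTU6,OTU23))))),(OTU55,OTU50)).
That clade contains 13 terminal taxa: OTU11, OTU13, OTU17, OTU19, OTU23, OTU33, OTU36, OTU4, OTU49, OTU50, OTU55, OTU6, OTU62.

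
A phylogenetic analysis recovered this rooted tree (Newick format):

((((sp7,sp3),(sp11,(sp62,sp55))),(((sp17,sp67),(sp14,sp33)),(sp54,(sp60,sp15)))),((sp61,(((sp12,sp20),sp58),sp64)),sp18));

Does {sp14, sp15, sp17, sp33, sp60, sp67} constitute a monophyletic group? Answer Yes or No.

No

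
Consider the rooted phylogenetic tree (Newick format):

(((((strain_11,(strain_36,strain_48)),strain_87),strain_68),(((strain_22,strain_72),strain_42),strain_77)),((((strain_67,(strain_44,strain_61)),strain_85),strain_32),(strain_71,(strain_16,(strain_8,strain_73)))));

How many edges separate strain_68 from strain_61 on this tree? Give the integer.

9

The MRCA of strain_68 and strain_61 is the root of the tree.
From strain_68 up to that node: 3 branches. From strain_61 up to the same node: 6 branches. Total: 3 + 6 = 9.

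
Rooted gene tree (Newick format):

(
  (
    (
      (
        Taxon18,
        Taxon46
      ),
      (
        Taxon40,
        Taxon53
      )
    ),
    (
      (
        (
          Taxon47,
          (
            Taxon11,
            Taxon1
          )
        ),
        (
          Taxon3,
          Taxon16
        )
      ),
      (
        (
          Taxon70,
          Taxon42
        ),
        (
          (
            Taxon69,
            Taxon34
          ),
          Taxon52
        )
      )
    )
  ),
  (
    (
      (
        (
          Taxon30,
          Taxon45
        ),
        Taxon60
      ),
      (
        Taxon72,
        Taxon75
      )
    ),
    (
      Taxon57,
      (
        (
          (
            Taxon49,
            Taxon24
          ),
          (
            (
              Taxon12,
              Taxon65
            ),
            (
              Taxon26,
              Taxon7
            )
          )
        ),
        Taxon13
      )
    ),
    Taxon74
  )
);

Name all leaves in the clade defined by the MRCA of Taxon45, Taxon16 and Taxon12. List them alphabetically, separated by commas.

Tracing Taxon45: it sits inside (Taxon30,Taxon45).
Tracing Taxon16: it sits inside (Taxon3,Taxon16).
Tracing Taxon12: it sits inside (Taxon12,Taxon65).
The smallest clade enclosing all 3 is the whole tree (their MRCA is the root), so the answer is all 28 tips in alphabetical order.

Taxon1, Taxon11, Taxon12, Taxon13, Taxon16, Taxon18, Taxon24, Taxon26, Taxon3, Taxon30, Taxon34, Taxon40, Taxon42, Taxon45, Taxon46, Taxon47, Taxon49, Taxon52, Taxon53, Taxon57, Taxon60, Taxon65, Taxon69, Taxon7, Taxon70, Taxon72, Taxon74, Taxon75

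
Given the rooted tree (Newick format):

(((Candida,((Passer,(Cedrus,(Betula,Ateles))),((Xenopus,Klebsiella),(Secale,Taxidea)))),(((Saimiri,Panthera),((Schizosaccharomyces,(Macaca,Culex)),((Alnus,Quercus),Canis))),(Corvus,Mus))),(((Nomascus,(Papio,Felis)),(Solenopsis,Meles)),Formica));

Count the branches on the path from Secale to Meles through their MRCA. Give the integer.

10

The MRCA of Secale and Meles is the root of the tree.
From Secale up to that node: 6 branches. From Meles up to the same node: 4 branches. Total: 6 + 4 = 10.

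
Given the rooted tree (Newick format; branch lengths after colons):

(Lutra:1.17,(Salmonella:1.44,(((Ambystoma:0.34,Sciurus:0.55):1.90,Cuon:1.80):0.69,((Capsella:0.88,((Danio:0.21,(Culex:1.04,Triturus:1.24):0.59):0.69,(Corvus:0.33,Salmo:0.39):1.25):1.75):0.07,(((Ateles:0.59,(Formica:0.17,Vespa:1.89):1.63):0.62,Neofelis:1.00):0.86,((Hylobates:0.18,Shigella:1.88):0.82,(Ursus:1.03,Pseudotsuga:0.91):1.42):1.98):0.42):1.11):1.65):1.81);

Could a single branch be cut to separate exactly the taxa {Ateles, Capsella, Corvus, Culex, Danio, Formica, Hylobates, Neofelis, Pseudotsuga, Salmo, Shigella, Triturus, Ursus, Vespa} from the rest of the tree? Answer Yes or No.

The most recent common ancestor of these taxa subtends ((Capsella,((Danio,(Culex,Triturus)),(Corvus,Salmo))),(((Ateles,(Formica,Vespa)),Neofelis),((Hylobates,Shigella),(Ursus,Pseudotsuga)))).
That clade has exactly 14 tips — every listed taxon and nothing else — so the group is monophyletic.

Yes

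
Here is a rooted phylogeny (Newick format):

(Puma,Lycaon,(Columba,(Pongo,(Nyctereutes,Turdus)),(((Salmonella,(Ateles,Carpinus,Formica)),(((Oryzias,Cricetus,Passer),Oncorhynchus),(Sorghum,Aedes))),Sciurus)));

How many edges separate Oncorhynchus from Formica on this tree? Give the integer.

6

The MRCA of Oncorhynchus and Formica is the node subtending ((Salmonella,(Ateles,Carpinus,Formica)),(((Oryzias,Cricetus,Passer),Oncorhynchus),(Sorghum,Aedes))).
From Oncorhynchus up to that node: 3 branches. From Formica up to the same node: 3 branches. Total: 3 + 3 = 6.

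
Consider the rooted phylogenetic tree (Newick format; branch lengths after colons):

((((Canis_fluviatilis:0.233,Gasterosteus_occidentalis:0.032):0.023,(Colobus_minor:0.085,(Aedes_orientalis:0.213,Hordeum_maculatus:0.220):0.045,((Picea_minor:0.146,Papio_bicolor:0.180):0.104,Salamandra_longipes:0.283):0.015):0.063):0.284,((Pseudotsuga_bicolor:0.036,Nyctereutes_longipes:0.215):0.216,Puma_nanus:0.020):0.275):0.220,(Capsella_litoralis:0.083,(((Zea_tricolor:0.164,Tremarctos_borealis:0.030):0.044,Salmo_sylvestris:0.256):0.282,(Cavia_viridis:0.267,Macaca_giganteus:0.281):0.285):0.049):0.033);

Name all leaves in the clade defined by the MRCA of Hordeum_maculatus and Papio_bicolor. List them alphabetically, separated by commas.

Tracing Hordeum_maculatus: it sits inside (Aedes_orientalis,Hordeum_maculatus).
Tracing Papio_bicolor: it sits inside (Picea_minor,Papio_bicolor).
The smallest clade enclosing both is (Colobus_minor,(Aedes_orientalis,Hordeum_maculatus),((Picea_minor,Papio_bicolor),Salamandra_longipes)); the answer is its 6 terminal taxa in alphabetical order.

Aedes_orientalis, Colobus_minor, Hordeum_maculatus, Papio_bicolor, Picea_minor, Salamandra_longipes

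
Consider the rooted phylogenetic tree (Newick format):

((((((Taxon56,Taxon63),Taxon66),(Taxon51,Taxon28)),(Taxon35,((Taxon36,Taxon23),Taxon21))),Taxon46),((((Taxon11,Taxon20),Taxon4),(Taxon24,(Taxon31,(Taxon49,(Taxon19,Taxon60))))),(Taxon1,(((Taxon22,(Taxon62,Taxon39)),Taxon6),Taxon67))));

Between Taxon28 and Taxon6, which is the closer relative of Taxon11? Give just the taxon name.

The MRCA of Taxon11 and Taxon6 subtends ((((Taxon11,Taxon20),Taxon4),(Taxon24,(Taxon31,(Taxon49,(Taxon19,Taxon60))))),(Taxon1,(((Taxon22,(Taxon62,Taxon39)),Taxon6),Taxon67))) (14 taxa).
The MRCA of Taxon11 and Taxon28 is the root, subtending the entire tree (24 taxa).
The first is nested inside the second, so Taxon11 shares a more recent common ancestor with Taxon6.

Taxon6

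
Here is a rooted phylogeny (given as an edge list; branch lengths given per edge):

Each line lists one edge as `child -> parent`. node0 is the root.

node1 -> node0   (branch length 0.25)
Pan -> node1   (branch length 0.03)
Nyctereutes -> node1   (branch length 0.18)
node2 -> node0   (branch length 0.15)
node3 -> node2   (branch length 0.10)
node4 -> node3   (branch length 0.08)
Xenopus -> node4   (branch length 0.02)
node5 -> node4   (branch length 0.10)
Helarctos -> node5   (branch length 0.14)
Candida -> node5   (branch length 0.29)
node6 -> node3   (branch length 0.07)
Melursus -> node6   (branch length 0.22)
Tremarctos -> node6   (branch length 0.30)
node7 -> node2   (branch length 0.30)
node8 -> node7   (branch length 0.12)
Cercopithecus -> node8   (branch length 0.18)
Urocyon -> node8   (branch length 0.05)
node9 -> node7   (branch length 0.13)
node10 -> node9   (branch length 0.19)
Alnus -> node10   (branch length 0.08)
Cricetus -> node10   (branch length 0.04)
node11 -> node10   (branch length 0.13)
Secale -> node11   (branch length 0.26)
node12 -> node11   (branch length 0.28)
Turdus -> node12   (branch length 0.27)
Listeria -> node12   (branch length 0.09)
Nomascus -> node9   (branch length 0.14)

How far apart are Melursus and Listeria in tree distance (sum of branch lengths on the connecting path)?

1.51

The path runs Melursus → … → MRCA → … → Listeria; the MRCA is the node subtending (((Xenopus,(Helarctos,Candida)),(Melursus,Tremarctos)),((Cercopithecus,Urocyon),((Alnus,Cricetus,(Secale,(Turdus,Listeria))),Nomascus))).
Branch lengths along that path: 0.22 + 0.07 + 0.10 + 0.30 + 0.13 + 0.19 + 0.13 + 0.28 + 0.09 = 1.51.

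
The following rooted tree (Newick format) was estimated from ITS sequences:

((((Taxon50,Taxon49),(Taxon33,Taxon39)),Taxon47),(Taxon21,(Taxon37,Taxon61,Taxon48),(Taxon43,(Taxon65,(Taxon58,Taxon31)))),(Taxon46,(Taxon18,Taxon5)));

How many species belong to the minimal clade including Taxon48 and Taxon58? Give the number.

The MRCA of Taxon48 and Taxon58 is the node subtending (Taxon21,(Taxon37,Taxon61,Taxon48),(Taxon43,(Taxon65,(Taxon58,Taxon31)))).
That clade contains 8 terminal taxa: Taxon21, Taxon31, Taxon37, Taxon43, Taxon48, Taxon58, Taxon61, Taxon65.

8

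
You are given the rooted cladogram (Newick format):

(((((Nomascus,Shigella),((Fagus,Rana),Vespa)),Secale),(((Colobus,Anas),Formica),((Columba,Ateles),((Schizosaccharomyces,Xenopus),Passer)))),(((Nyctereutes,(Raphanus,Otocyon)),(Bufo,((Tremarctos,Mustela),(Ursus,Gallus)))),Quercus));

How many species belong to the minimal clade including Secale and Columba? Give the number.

The MRCA of Secale and Columba is the node subtending ((((Nomascus,Shigella),((Fagus,Rana),Vespa)),Secale),(((Colobus,Anas),Formica),((Columba,Ateles),((Schizosaccharomyces,Xenopus),Passer)))).
That clade contains 14 terminal taxa: Anas, Ateles, Colobus, Columba, Fagus, Formica, Nomascus, Passer, Rana, Schizosaccharomyces, Secale, Shigella, Vespa, Xenopus.

14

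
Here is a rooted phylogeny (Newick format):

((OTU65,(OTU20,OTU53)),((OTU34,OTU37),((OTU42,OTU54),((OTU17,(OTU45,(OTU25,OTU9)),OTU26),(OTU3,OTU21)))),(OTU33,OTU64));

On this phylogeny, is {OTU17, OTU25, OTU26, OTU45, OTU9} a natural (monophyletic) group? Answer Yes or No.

Yes

The most recent common ancestor of these taxa subtends (OTU17,(OTU45,(OTU25,OTU9)),OTU26).
That clade has exactly 5 tips — every listed taxon and nothing else — so the group is monophyletic.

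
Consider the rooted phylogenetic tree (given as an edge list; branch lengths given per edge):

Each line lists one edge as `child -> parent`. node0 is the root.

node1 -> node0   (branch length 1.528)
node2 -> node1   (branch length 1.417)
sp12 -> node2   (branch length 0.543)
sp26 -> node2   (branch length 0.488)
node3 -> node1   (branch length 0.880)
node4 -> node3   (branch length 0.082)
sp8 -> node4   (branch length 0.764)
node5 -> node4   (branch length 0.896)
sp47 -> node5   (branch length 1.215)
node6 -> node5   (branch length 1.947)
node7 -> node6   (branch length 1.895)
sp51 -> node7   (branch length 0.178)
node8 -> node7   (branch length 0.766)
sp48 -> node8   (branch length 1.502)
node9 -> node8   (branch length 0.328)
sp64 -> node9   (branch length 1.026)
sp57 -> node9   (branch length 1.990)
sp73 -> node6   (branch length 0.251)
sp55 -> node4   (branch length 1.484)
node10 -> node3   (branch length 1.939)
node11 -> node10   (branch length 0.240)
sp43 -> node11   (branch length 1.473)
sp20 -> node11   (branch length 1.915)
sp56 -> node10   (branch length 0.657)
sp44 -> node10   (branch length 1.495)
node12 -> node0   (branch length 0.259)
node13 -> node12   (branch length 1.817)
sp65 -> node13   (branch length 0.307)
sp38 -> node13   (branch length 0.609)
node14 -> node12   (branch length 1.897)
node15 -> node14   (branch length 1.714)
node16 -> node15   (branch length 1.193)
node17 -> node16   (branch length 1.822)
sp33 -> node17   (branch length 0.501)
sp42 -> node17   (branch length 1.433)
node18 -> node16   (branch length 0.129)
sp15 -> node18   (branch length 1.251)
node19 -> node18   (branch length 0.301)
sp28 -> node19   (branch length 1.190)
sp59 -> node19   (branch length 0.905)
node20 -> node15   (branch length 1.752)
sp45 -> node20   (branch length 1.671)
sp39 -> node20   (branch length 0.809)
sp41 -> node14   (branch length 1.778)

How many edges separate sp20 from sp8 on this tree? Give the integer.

5

The MRCA of sp20 and sp8 is the node subtending ((sp8,(sp47,((sp51,(sp48,(sp64,sp57))),sp73)),sp55),((sp43,sp20),sp56,sp44)).
From sp20 up to that node: 3 branches. From sp8 up to the same node: 2 branches. Total: 3 + 2 = 5.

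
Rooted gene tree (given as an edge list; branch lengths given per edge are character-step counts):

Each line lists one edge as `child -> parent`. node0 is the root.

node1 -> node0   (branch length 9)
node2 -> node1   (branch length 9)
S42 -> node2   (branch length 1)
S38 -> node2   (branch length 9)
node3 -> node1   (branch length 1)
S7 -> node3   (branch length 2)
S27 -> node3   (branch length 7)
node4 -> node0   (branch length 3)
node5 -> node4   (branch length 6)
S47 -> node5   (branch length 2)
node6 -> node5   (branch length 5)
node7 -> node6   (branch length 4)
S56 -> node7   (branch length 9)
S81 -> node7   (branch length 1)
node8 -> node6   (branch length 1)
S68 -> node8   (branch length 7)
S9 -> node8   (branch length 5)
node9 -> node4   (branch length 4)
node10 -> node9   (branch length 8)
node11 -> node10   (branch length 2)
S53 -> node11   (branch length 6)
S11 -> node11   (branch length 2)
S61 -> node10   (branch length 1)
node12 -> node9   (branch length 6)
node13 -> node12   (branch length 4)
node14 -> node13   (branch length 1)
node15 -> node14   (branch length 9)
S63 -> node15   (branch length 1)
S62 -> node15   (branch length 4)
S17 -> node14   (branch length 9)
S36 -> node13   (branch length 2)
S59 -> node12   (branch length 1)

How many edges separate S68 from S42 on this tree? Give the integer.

8

The MRCA of S68 and S42 is the root of the tree.
From S68 up to that node: 5 branches. From S42 up to the same node: 3 branches. Total: 5 + 3 = 8.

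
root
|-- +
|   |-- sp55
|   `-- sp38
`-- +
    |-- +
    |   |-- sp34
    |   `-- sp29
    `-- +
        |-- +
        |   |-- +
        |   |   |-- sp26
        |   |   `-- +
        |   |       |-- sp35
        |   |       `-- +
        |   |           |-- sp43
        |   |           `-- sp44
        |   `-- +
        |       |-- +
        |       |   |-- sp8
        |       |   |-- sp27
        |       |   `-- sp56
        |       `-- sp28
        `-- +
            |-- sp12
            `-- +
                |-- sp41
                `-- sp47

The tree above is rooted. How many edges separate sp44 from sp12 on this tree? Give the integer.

The MRCA of sp44 and sp12 is the node subtending (((sp26,(sp35,(sp43,sp44))),((sp8,sp27,sp56),sp28)),(sp12,(sp41,sp47))).
From sp44 up to that node: 5 branches. From sp12 up to the same node: 2 branches. Total: 5 + 2 = 7.

7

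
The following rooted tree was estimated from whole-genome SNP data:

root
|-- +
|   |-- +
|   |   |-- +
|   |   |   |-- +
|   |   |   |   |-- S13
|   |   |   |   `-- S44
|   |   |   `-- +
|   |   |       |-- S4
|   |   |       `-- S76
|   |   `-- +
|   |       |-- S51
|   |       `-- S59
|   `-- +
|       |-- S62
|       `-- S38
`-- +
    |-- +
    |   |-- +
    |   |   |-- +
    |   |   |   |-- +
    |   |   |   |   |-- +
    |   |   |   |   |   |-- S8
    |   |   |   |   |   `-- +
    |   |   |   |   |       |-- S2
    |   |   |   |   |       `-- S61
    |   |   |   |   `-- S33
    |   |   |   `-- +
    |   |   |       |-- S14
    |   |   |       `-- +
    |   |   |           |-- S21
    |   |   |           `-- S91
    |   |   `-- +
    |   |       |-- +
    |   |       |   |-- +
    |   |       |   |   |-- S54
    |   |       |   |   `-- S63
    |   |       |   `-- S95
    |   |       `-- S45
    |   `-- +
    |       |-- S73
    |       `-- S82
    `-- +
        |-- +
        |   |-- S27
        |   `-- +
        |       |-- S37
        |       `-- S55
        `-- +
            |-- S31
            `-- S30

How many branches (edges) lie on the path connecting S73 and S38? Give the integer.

The MRCA of S73 and S38 is the root of the tree.
From S73 up to that node: 4 branches. From S38 up to the same node: 3 branches. Total: 4 + 3 = 7.

7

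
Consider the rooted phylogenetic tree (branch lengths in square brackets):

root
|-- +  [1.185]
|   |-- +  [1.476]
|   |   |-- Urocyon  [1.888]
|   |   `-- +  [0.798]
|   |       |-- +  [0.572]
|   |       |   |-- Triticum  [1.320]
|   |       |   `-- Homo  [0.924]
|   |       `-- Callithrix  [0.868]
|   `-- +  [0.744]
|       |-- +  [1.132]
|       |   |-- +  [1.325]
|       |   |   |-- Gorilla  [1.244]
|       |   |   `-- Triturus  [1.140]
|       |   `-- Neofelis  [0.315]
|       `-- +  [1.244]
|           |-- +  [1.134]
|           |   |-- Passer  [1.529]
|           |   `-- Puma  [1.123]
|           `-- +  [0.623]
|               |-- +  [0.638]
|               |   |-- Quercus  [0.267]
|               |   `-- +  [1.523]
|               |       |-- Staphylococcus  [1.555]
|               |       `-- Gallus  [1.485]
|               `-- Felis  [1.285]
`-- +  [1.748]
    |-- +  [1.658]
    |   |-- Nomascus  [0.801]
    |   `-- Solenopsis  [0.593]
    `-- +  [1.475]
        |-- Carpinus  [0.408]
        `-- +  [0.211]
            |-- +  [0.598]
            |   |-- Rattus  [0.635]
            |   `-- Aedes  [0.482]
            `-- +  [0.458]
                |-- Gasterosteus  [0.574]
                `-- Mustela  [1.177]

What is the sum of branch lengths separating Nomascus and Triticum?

The path runs Nomascus → … → MRCA → … → Triticum; the MRCA is the root of the tree.
Branch lengths along that path: 0.801 + 1.658 + 1.748 + 1.185 + 1.476 + 0.798 + 0.572 + 1.320 = 9.558.

9.558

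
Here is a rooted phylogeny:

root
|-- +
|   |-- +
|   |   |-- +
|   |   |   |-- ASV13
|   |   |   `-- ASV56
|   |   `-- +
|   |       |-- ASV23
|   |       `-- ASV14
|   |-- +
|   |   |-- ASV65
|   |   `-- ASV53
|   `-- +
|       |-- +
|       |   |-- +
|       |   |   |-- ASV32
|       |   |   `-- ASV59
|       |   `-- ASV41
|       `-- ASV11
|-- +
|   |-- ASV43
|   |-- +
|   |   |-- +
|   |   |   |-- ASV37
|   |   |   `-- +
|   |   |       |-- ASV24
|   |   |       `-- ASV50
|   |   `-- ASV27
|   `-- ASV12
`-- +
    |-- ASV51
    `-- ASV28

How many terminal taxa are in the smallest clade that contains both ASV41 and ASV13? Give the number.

10

The MRCA of ASV41 and ASV13 is the node subtending (((ASV13,ASV56),(ASV23,ASV14)),(ASV65,ASV53),(((ASV32,ASV59),ASV41),ASV11)).
That clade contains 10 terminal taxa: ASV11, ASV13, ASV14, ASV23, ASV32, ASV41, ASV53, ASV56, ASV59, ASV65.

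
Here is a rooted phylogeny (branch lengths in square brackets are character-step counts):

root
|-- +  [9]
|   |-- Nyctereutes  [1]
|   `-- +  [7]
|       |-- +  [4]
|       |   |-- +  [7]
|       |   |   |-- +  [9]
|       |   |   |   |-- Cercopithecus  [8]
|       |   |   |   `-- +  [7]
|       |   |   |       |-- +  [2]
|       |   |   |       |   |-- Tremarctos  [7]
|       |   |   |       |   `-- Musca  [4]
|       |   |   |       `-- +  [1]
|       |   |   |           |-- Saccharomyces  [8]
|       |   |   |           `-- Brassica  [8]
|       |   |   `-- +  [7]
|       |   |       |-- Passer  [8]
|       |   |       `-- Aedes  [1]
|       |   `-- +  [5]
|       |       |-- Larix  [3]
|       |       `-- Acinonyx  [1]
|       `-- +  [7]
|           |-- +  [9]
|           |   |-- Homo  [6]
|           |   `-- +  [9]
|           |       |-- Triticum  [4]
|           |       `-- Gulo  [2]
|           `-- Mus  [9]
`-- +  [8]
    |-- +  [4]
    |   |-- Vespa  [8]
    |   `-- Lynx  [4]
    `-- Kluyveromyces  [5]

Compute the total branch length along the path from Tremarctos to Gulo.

The path runs Tremarctos → … → MRCA → … → Gulo; the MRCA is the node subtending ((((Cercopithecus,((Tremarctos,Musca),(Saccharomyces,Brassica))),(Passer,Aedes)),(Larix,Acinonyx)),((Homo,(Triticum,Gulo)),Mus)).
Branch lengths along that path: 7 + 2 + 7 + 9 + 7 + 4 + 7 + 9 + 9 + 2 = 63.

63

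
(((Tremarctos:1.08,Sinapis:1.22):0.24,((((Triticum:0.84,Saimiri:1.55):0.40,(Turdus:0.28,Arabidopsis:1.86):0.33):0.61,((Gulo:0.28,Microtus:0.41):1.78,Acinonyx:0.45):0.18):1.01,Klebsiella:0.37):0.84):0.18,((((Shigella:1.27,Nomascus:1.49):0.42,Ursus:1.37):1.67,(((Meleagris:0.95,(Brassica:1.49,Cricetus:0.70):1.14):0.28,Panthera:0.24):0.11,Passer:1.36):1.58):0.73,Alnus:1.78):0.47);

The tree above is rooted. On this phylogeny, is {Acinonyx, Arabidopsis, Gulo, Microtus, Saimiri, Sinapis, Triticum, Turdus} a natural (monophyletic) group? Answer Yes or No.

The MRCA of the listed taxa subtends ((Tremarctos,Sinapis),((((Triticum,Saimiri),(Turdus,Arabidopsis)),((Gulo,Microtus),Acinonyx)),Klebsiella)).
That clade also contains Klebsiella, Tremarctos, which are not in the proposed group, so the group is not monophyletic.

No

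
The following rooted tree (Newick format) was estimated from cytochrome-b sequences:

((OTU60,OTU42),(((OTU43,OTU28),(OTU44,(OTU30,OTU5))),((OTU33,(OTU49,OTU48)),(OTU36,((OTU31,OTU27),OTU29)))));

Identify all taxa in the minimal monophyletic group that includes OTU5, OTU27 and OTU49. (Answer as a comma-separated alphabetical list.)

Tracing OTU5: it sits inside (OTU30,OTU5).
Tracing OTU27: it sits inside (OTU31,OTU27).
Tracing OTU49: it sits inside (OTU49,OTU48).
The smallest clade enclosing all 3 is (((OTU43,OTU28),(OTU44,(OTU30,OTU5))),((OTU33,(OTU49,OTU48)),(OTU36,((OTU31,OTU27),OTU29)))); the answer is its 12 terminal taxa in alphabetical order.

OTU27, OTU28, OTU29, OTU30, OTU31, OTU33, OTU36, OTU43, OTU44, OTU48, OTU49, OTU5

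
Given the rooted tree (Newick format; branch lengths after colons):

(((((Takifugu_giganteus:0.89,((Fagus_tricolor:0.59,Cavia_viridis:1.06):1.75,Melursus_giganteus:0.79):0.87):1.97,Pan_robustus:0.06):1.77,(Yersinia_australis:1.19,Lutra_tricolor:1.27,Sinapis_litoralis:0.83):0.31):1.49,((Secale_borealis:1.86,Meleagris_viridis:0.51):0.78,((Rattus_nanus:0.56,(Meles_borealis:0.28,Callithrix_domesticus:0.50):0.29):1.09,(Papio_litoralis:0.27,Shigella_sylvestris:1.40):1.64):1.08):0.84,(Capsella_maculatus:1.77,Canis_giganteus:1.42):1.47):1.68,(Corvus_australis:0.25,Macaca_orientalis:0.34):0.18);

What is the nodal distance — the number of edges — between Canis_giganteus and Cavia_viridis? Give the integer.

The MRCA of Canis_giganteus and Cavia_viridis is the node subtending ((((Takifugu_giganteus,((Fagus_tricolor,Cavia_viridis),Melursus_giganteus)),Pan_robustus),(Yersinia_australis,Lutra_tricolor,Sinapis_litoralis)),((Secale_borealis,Meleagris_viridis),((Rattus_nanus,(Meles_borealis,Callithrix_domesticus)),(Papio_litoralis,Shigella_sylvestris))),(Capsella_maculatus,Canis_giganteus)).
From Canis_giganteus up to that node: 2 branches. From Cavia_viridis up to the same node: 6 branches. Total: 2 + 6 = 8.

8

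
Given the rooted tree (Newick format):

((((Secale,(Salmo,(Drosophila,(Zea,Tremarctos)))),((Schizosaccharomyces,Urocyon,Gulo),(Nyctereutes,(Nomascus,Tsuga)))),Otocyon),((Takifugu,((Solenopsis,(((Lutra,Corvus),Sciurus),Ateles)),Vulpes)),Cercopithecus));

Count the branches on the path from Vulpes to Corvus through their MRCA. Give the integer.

The MRCA of Vulpes and Corvus is the node subtending ((Solenopsis,(((Lutra,Corvus),Sciurus),Ateles)),Vulpes).
From Vulpes up to that node: 1 branch. From Corvus up to the same node: 5 branches. Total: 1 + 5 = 6.

6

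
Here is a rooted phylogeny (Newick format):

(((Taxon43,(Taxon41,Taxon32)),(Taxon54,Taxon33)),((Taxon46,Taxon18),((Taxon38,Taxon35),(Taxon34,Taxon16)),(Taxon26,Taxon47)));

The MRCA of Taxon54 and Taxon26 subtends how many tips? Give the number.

13

The MRCA of Taxon54 and Taxon26 is the root, so the clade is the entire tree.
That clade contains 13 terminal taxa: Taxon16, Taxon18, Taxon26, Taxon32, Taxon33, Taxon34, Taxon35, Taxon38, Taxon41, Taxon43, Taxon46, Taxon47, Taxon54.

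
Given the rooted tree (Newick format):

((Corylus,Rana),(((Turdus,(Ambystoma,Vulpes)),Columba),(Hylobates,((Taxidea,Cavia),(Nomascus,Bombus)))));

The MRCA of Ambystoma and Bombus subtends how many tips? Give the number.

The MRCA of Ambystoma and Bombus is the node subtending (((Turdus,(Ambystoma,Vulpes)),Columba),(Hylobates,((Taxidea,Cavia),(Nomascus,Bombus)))).
That clade contains 9 terminal taxa: Ambystoma, Bombus, Cavia, Columba, Hylobates, Nomascus, Taxidea, Turdus, Vulpes.

9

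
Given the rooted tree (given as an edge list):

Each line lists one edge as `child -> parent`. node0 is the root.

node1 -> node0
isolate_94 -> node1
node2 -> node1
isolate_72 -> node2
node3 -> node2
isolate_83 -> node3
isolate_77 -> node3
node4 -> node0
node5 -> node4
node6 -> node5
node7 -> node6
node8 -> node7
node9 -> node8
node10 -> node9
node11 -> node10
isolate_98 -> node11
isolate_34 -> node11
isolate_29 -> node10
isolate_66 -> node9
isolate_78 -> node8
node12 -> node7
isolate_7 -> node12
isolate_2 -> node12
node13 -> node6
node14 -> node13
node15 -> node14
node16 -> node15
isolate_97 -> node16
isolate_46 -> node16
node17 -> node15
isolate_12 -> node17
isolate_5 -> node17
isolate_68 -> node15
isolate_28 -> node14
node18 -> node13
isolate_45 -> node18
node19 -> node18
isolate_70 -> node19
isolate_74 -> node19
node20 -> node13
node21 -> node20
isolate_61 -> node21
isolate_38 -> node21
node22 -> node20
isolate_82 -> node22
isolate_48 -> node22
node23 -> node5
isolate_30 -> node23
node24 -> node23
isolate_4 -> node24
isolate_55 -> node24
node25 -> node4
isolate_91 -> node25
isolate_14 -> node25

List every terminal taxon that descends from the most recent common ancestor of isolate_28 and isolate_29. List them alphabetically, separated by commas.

isolate_12, isolate_2, isolate_28, isolate_29, isolate_34, isolate_38, isolate_45, isolate_46, isolate_48, isolate_5, isolate_61, isolate_66, isolate_68, isolate_7, isolate_70, isolate_74, isolate_78, isolate_82, isolate_97, isolate_98

Tracing isolate_28: it sits inside (((isolate_97,isolate_46),(isolate_12,isolate_5),isolate_68),isolate_28).
Tracing isolate_29: it sits inside ((isolate_98,isolate_34),isolate_29).
The smallest clade enclosing both is ((((((isolate_98,isolate_34),isolate_29),isolate_66),isolate_78),(isolate_7,isolate_2)),((((isolate_97,isolate_46),(isolate_12,isolate_5),isolate_68),isolate_28),(isolate_45,(isolate_70,isolate_74)),((isolate_61,isolate_38),(isolate_82,isolate_48)))); the answer is its 20 terminal taxa in alphabetical order.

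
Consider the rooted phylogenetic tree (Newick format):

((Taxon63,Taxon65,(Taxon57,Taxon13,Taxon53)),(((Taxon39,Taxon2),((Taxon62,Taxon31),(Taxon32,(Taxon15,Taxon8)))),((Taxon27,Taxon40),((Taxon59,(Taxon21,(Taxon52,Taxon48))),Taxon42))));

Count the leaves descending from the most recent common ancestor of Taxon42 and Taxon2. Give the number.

14

The MRCA of Taxon42 and Taxon2 is the node subtending (((Taxon39,Taxon2),((Taxon62,Taxon31),(Taxon32,(Taxon15,Taxon8)))),((Taxon27,Taxon40),((Taxon59,(Taxon21,(Taxon52,Taxon48))),Taxon42))).
That clade contains 14 terminal taxa: Taxon15, Taxon2, Taxon21, Taxon27, Taxon31, Taxon32, Taxon39, Taxon40, Taxon42, Taxon48, Taxon52, Taxon59, Taxon62, Taxon8.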